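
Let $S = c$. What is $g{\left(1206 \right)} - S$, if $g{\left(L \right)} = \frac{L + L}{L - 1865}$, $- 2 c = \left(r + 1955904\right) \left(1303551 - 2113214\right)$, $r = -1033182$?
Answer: $- \frac{246167427757449}{659} \approx -3.7355 \cdot 10^{11}$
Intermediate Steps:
$c = 373546931343$ ($c = - \frac{\left(-1033182 + 1955904\right) \left(1303551 - 2113214\right)}{2} = - \frac{922722 \left(-809663\right)}{2} = \left(- \frac{1}{2}\right) \left(-747093862686\right) = 373546931343$)
$g{\left(L \right)} = \frac{2 L}{-1865 + L}$
$S = 373546931343$
$g{\left(1206 \right)} - S = 2 \cdot 1206 \frac{1}{-1865 + 1206} - 373546931343 = 2 \cdot 1206 \frac{1}{-659} - 373546931343 = 2 \cdot 1206 \left(- \frac{1}{659}\right) - 373546931343 = - \frac{2412}{659} - 373546931343 = - \frac{246167427757449}{659}$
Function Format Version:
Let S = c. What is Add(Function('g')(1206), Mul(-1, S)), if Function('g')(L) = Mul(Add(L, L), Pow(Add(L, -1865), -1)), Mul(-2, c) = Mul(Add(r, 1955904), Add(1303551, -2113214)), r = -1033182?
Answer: Rational(-246167427757449, 659) ≈ -3.7355e+11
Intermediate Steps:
c = 373546931343 (c = Mul(Rational(-1, 2), Mul(Add(-1033182, 1955904), Add(1303551, -2113214))) = Mul(Rational(-1, 2), Mul(922722, -809663)) = Mul(Rational(-1, 2), -747093862686) = 373546931343)
Function('g')(L) = Mul(2, L, Pow(Add(-1865, L), -1)) (Function('g')(L) = Mul(Mul(2, L), Pow(Add(-1865, L), -1)) = Mul(2, L, Pow(Add(-1865, L), -1)))
S = 373546931343
Add(Function('g')(1206), Mul(-1, S)) = Add(Mul(2, 1206, Pow(Add(-1865, 1206), -1)), Mul(-1, 373546931343)) = Add(Mul(2, 1206, Pow(-659, -1)), -373546931343) = Add(Mul(2, 1206, Rational(-1, 659)), -373546931343) = Add(Rational(-2412, 659), -373546931343) = Rational(-246167427757449, 659)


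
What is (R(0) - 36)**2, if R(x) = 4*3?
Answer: 576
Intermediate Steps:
R(x) = 12
(R(0) - 36)**2 = (12 - 36)**2 = (-24)**2 = 576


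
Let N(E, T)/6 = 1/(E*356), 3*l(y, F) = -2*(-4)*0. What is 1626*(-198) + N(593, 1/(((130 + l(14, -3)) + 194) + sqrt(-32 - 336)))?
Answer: -33982899189/105554 ≈ -3.2195e+5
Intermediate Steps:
l(y, F) = 0 (l(y, F) = (-2*(-4)*0)/3 = (8*0)/3 = (1/3)*0 = 0)
N(E, T) = 3/(178*E) (N(E, T) = 6*(1/(E*356)) = 6*((1/356)/E) = 6*(1/(356*E)) = 3/(178*E))
1626*(-198) + N(593, 1/(((130 + l(14, -3)) + 194) + sqrt(-32 - 336))) = 1626*(-198) + (3/178)/593 = -321948 + (3/178)*(1/593) = -321948 + 3/105554 = -33982899189/105554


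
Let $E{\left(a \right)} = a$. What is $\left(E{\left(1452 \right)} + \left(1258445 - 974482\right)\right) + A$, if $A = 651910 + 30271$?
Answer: $967596$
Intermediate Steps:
$A = 682181$
$\left(E{\left(1452 \right)} + \left(1258445 - 974482\right)\right) + A = \left(1452 + \left(1258445 - 974482\right)\right) + 682181 = \left(1452 + 283963\right) + 682181 = 285415 + 682181 = 967596$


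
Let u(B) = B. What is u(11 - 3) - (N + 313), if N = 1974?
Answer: -2279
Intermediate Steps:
u(11 - 3) - (N + 313) = (11 - 3) - (1974 + 313) = 8 - 1*2287 = 8 - 2287 = -2279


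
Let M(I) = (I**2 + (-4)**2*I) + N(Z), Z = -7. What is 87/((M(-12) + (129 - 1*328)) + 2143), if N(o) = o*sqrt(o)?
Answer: 5688/123971 + 21*I*sqrt(7)/123971 ≈ 0.045882 + 0.00044818*I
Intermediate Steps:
N(o) = o**(3/2)
M(I) = I**2 + 16*I - 7*I*sqrt(7) (M(I) = (I**2 + (-4)**2*I) + (-7)**(3/2) = (I**2 + 16*I) - 7*I*sqrt(7) = I**2 + 16*I - 7*I*sqrt(7))
87/((M(-12) + (129 - 1*328)) + 2143) = 87/((((-12)**2 + 16*(-12) - 7*I*sqrt(7)) + (129 - 1*328)) + 2143) = 87/(((144 - 192 - 7*I*sqrt(7)) + (129 - 328)) + 2143) = 87/(((-48 - 7*I*sqrt(7)) - 199) + 2143) = 87/((-247 - 7*I*sqrt(7)) + 2143) = 87/(1896 - 7*I*sqrt(7))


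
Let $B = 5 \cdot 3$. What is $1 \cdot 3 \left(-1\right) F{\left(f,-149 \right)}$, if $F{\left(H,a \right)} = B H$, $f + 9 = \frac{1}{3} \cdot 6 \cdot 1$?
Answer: $315$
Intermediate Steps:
$B = 15$
$f = -7$ ($f = -9 + \frac{1}{3} \cdot 6 \cdot 1 = -9 + 2 \cdot 1 = -9 + 2 = -7$)
$F{\left(H,a \right)} = 15 H$
$1 \cdot 3 \left(-1\right) F{\left(f,-149 \right)} = 1 \cdot 3 \left(-1\right) 15 \left(-7\right) = 3 \left(-1\right) \left(-105\right) = \left(-3\right) \left(-105\right) = 315$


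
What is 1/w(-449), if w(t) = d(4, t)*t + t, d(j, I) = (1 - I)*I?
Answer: 1/90720001 ≈ 1.1023e-8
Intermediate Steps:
d(j, I) = I*(1 - I)
w(t) = t + t²*(1 - t) (w(t) = (t*(1 - t))*t + t = t²*(1 - t) + t = t + t²*(1 - t))
1/w(-449) = 1/(-449*(1 - 449 - 1*(-449)²)) = 1/(-449*(1 - 449 - 1*201601)) = 1/(-449*(1 - 449 - 201601)) = 1/(-449*(-202049)) = 1/90720001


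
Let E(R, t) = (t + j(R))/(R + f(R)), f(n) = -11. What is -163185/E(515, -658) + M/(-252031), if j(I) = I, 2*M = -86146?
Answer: 144953540153/252031 ≈ 5.7514e+5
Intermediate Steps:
M = -43073 (M = (½)*(-86146) = -43073)
E(R, t) = (R + t)/(-11 + R) (E(R, t) = (t + R)/(R - 11) = (R + t)/(-11 + R))
-163185/E(515, -658) + M/(-252031) = -163185*(-11 + 515)/(515 - 658) - 43073/(-252031) = -163185/(-143/504) - 43073*(-1/252031) = -163185/((1/504)*(-143)) + 43073/252031 = -163185/(-143/504) + 43073/252031 = -163185*(-504/143) + 43073/252031 = 7476840/13 + 43073/252031 = 144953540153/252031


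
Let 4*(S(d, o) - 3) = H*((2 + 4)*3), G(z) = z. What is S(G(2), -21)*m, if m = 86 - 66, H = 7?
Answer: 690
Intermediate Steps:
S(d, o) = 69/2 (S(d, o) = 3 + (7*((2 + 4)*3))/4 = 3 + (7*(6*3))/4 = 3 + (7*18)/4 = 3 + (¼)*126 = 3 + 63/2 = 69/2)
m = 20
S(G(2), -21)*m = (69/2)*20 = 690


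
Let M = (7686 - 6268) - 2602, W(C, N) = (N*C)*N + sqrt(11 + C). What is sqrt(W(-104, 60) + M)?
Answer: sqrt(-375584 + I*sqrt(93)) ≈ 0.008 + 612.85*I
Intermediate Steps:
W(C, N) = sqrt(11 + C) + C*N**2 (W(C, N) = (C*N)*N + sqrt(11 + C) = C*N**2 + sqrt(11 + C) = sqrt(11 + C) + C*N**2)
M = -1184 (M = 1418 - 2602 = -1184)
sqrt(W(-104, 60) + M) = sqrt((sqrt(11 - 104) - 104*60**2) - 1184) = sqrt((sqrt(-93) - 104*3600) - 1184) = sqrt((I*sqrt(93) - 374400) - 1184) = sqrt((-374400 + I*sqrt(93)) - 1184) = sqrt(-375584 + I*sqrt(93))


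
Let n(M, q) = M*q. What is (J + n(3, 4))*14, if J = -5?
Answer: 98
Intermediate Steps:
(J + n(3, 4))*14 = (-5 + 3*4)*14 = (-5 + 12)*14 = 7*14 = 98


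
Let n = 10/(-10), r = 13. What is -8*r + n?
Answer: -105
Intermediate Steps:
n = -1 (n = 10*(-⅒) = -1)
-8*r + n = -8*13 - 1 = -104 - 1 = -105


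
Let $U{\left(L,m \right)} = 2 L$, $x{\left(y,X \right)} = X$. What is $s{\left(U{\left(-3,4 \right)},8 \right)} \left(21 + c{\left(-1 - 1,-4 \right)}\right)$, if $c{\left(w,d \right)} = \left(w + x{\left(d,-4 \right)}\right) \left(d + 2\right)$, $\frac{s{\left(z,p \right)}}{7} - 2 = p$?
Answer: $2310$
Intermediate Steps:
$s{\left(z,p \right)} = 14 + 7 p$
$c{\left(w,d \right)} = \left(-4 + w\right) \left(2 + d\right)$ ($c{\left(w,d \right)} = \left(w - 4\right) \left(d + 2\right) = \left(-4 + w\right) \left(2 + d\right)$)
$s{\left(U{\left(-3,4 \right)},8 \right)} \left(21 + c{\left(-1 - 1,-4 \right)}\right) = \left(14 + 7 \cdot 8\right) \left(21 - \left(-8 + 2 \left(-1 - 1\right)\right)\right) = \left(14 + 56\right) \left(21 + \left(-8 + 16 + 2 \left(-1 - 1\right) - 4 \left(-1 - 1\right)\right)\right) = 70 \left(21 + \left(-8 + 16 + 2 \left(-2\right) - -8\right)\right) = 70 \left(21 + \left(-8 + 16 - 4 + 8\right)\right) = 70 \left(21 + 12\right) = 70 \cdot 33 = 2310$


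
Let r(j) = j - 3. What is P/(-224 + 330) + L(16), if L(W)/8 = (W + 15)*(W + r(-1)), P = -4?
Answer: 157726/53 ≈ 2976.0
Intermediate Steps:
r(j) = -3 + j
L(W) = 8*(-4 + W)*(15 + W) (L(W) = 8*((W + 15)*(W + (-3 - 1))) = 8*((15 + W)*(W - 4)) = 8*((15 + W)*(-4 + W)) = 8*((-4 + W)*(15 + W)) = 8*(-4 + W)*(15 + W))
P/(-224 + 330) + L(16) = -4/(-224 + 330) + (-480 + 8*16² + 88*16) = -4/106 + (-480 + 8*256 + 1408) = (1/106)*(-4) + (-480 + 2048 + 1408) = -2/53 + 2976 = 157726/53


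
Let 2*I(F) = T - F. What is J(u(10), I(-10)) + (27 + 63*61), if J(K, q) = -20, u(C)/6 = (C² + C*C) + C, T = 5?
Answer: 3850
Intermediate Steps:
I(F) = 5/2 - F/2 (I(F) = (5 - F)/2 = 5/2 - F/2)
u(C) = 6*C + 12*C² (u(C) = 6*((C² + C*C) + C) = 6*((C² + C²) + C) = 6*(2*C² + C) = 6*(C + 2*C²) = 6*C + 12*C²)
J(u(10), I(-10)) + (27 + 63*61) = -20 + (27 + 63*61) = -20 + (27 + 3843) = -20 + 3870 = 3850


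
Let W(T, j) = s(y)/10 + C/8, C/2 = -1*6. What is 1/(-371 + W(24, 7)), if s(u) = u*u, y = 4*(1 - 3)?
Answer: -10/3661 ≈ -0.0027315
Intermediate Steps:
y = -8 (y = 4*(-2) = -8)
s(u) = u²
C = -12 (C = 2*(-1*6) = 2*(-6) = -12)
W(T, j) = 49/10 (W(T, j) = (-8)²/10 - 12/8 = 64*(⅒) - 12*⅛ = 32/5 - 3/2 = 49/10)
1/(-371 + W(24, 7)) = 1/(-371 + 49/10) = 1/(-3661/10) = -10/3661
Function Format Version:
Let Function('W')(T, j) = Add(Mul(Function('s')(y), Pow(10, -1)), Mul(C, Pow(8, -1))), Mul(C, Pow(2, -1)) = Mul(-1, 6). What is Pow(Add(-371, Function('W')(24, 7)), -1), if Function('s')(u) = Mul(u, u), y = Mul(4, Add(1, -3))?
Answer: Rational(-10, 3661) ≈ -0.0027315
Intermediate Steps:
y = -8 (y = Mul(4, -2) = -8)
Function('s')(u) = Pow(u, 2)
C = -12 (C = Mul(2, Mul(-1, 6)) = Mul(2, -6) = -12)
Function('W')(T, j) = Rational(49, 10) (Function('W')(T, j) = Add(Mul(Pow(-8, 2), Pow(10, -1)), Mul(-12, Pow(8, -1))) = Add(Mul(64, Rational(1, 10)), Mul(-12, Rational(1, 8))) = Add(Rational(32, 5), Rational(-3, 2)) = Rational(49, 10))
Pow(Add(-371, Function('W')(24, 7)), -1) = Pow(Add(-371, Rational(49, 10)), -1) = Pow(Rational(-3661, 10), -1) = Rational(-10, 3661)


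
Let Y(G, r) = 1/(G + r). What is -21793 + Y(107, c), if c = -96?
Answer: -239722/11 ≈ -21793.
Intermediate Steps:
-21793 + Y(107, c) = -21793 + 1/(107 - 96) = -21793 + 1/11 = -239722/11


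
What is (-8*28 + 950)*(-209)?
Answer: -151734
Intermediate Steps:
(-8*28 + 950)*(-209) = (-224 + 950)*(-209) = 726*(-209) = -151734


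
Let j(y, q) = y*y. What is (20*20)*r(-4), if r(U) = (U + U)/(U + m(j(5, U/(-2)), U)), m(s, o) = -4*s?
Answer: 400/13 ≈ 30.769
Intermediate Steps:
j(y, q) = y²
r(U) = 2*U/(-100 + U) (r(U) = (U + U)/(U - 4*5²) = (2*U)/(U - 4*25) = (2*U)/(U - 100) = (2*U)/(-100 + U) = 2*U/(-100 + U))
(20*20)*r(-4) = (20*20)*(2*(-4)/(-100 - 4)) = 400*(2*(-4)/(-104)) = 400*(2*(-4)*(-1/104)) = 400*(1/13) = 400/13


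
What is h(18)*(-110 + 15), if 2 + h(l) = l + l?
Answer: -3230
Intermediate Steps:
h(l) = -2 + 2*l (h(l) = -2 + (l + l) = -2 + 2*l)
h(18)*(-110 + 15) = (-2 + 2*18)*(-110 + 15) = (-2 + 36)*(-95) = 34*(-95) = -3230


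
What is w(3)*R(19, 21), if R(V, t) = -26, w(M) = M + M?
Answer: -156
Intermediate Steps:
w(M) = 2*M
w(3)*R(19, 21) = (2*3)*(-26) = 6*(-26) = -156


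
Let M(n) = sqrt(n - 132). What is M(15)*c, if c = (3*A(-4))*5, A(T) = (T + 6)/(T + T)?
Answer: -45*I*sqrt(13)/4 ≈ -40.562*I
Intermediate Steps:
M(n) = sqrt(-132 + n)
A(T) = (6 + T)/(2*T) (A(T) = (6 + T)/((2*T)) = (6 + T)*(1/(2*T)) = (6 + T)/(2*T))
c = -15/4 (c = (3*((1/2)*(6 - 4)/(-4)))*5 = (3*((1/2)*(-1/4)*2))*5 = (3*(-1/4))*5 = -3/4*5 = -15/4 ≈ -3.7500)
M(15)*c = sqrt(-132 + 15)*(-15/4) = sqrt(-117)*(-15/4) = (3*I*sqrt(13))*(-15/4) = -45*I*sqrt(13)/4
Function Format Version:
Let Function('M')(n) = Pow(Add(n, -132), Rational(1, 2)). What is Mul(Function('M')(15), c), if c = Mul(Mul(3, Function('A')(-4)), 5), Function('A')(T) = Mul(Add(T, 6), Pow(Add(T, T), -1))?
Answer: Mul(Rational(-45, 4), I, Pow(13, Rational(1, 2))) ≈ Mul(-40.562, I)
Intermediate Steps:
Function('M')(n) = Pow(Add(-132, n), Rational(1, 2))
Function('A')(T) = Mul(Rational(1, 2), Pow(T, -1), Add(6, T)) (Function('A')(T) = Mul(Add(6, T), Pow(Mul(2, T), -1)) = Mul(Add(6, T), Mul(Rational(1, 2), Pow(T, -1))) = Mul(Rational(1, 2), Pow(T, -1), Add(6, T)))
c = Rational(-15, 4) (c = Mul(Mul(3, Mul(Rational(1, 2), Pow(-4, -1), Add(6, -4))), 5) = Mul(Mul(3, Mul(Rational(1, 2), Rational(-1, 4), 2)), 5) = Mul(Mul(3, Rational(-1, 4)), 5) = Mul(Rational(-3, 4), 5) = Rational(-15, 4) ≈ -3.7500)
Mul(Function('M')(15), c) = Mul(Pow(Add(-132, 15), Rational(1, 2)), Rational(-15, 4)) = Mul(Pow(-117, Rational(1, 2)), Rational(-15, 4)) = Mul(Mul(3, I, Pow(13, Rational(1, 2))), Rational(-15, 4)) = Mul(Rational(-45, 4), I, Pow(13, Rational(1, 2)))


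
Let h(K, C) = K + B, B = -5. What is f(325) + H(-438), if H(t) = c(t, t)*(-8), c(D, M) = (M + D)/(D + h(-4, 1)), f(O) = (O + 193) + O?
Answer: 123271/149 ≈ 827.32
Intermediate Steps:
f(O) = 193 + 2*O (f(O) = (193 + O) + O = 193 + 2*O)
h(K, C) = -5 + K (h(K, C) = K - 5 = -5 + K)
c(D, M) = (D + M)/(-9 + D) (c(D, M) = (M + D)/(D + (-5 - 4)) = (D + M)/(D - 9) = (D + M)/(-9 + D))
H(t) = -16*t/(-9 + t) (H(t) = ((t + t)/(-9 + t))*(-8) = ((2*t)/(-9 + t))*(-8) = (2*t/(-9 + t))*(-8) = -16*t/(-9 + t))
f(325) + H(-438) = (193 + 2*325) - 16*(-438)/(-9 - 438) = (193 + 650) - 16*(-438)/(-447) = 843 - 16*(-438)*(-1/447) = 843 - 2336/149 = 123271/149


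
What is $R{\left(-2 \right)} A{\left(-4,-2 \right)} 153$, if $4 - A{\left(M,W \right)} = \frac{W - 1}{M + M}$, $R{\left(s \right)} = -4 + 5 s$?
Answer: $- \frac{31059}{4} \approx -7764.8$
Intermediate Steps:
$A{\left(M,W \right)} = 4 - \frac{-1 + W}{2 M}$ ($A{\left(M,W \right)} = 4 - \frac{W - 1}{M + M} = 4 - \frac{-1 + W}{2 M}$)
$R{\left(-2 \right)} A{\left(-4,-2 \right)} 153 = \left(-4 + 5 \left(-2\right)\right) \frac{1 - -2 + 8 \left(-4\right)}{2 \left(-4\right)} 153 = \left(-4 - 10\right) \frac{1}{2} \left(- \frac{1}{4}\right) \left(1 + 2 - 32\right) 153 = - 14 \cdot \frac{1}{2} \left(- \frac{1}{4}\right) \left(-29\right) 153 = \left(-14\right) \frac{29}{8} \cdot 153 = \left(- \frac{203}{4}\right) 153 = - \frac{31059}{4}$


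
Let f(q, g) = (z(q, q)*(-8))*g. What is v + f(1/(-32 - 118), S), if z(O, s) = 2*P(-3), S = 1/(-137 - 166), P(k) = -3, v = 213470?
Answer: 21560454/101 ≈ 2.1347e+5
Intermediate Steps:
S = -1/303 (S = 1/(-303) = -1/303 ≈ -0.0033003)
z(O, s) = -6 (z(O, s) = 2*(-3) = -6)
f(q, g) = 48*g (f(q, g) = (-6*(-8))*g = 48*g)
v + f(1/(-32 - 118), S) = 213470 + 48*(-1/303) = 213470 - 16/101 = 21560454/101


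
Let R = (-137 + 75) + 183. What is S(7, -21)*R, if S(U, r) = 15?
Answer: 1815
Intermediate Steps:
R = 121 (R = -62 + 183 = 121)
S(7, -21)*R = 15*121 = 1815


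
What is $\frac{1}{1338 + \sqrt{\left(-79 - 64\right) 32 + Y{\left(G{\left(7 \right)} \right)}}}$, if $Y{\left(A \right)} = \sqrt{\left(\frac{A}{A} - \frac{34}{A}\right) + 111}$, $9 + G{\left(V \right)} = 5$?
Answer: $\frac{1}{1338 + i \sqrt{4576 - \frac{\sqrt{482}}{2}}} \approx 0.00074548 - 3.7645 \cdot 10^{-5} i$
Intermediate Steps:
$G{\left(V \right)} = -4$ ($G{\left(V \right)} = -9 + 5 = -4$)
$Y{\left(A \right)} = \sqrt{112 - \frac{34}{A}}$ ($Y{\left(A \right)} = \sqrt{\left(1 - \frac{34}{A}\right) + 111} = \sqrt{112 - \frac{34}{A}}$)
$\frac{1}{1338 + \sqrt{\left(-79 - 64\right) 32 + Y{\left(G{\left(7 \right)} \right)}}} = \frac{1}{1338 + \sqrt{\left(-79 - 64\right) 32 + \sqrt{112 - \frac{34}{-4}}}} = \frac{1}{1338 + \sqrt{\left(-143\right) 32 + \sqrt{112 - - \frac{17}{2}}}} = \frac{1}{1338 + \sqrt{-4576 + \sqrt{112 + \frac{17}{2}}}} = \frac{1}{1338 + \sqrt{-4576 + \sqrt{\frac{241}{2}}}} = \frac{1}{1338 + \sqrt{-4576 + \frac{\sqrt{482}}{2}}}$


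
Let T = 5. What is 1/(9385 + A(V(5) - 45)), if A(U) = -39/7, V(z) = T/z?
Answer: 7/65656 ≈ 0.00010662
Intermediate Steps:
V(z) = 5/z
A(U) = -39/7 (A(U) = -39*⅐ = -39/7)
1/(9385 + A(V(5) - 45)) = 1/(9385 - 39/7) = 1/(65656/7) = 7/65656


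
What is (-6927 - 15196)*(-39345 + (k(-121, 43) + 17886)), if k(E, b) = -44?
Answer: 475710869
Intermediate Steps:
(-6927 - 15196)*(-39345 + (k(-121, 43) + 17886)) = (-6927 - 15196)*(-39345 + (-44 + 17886)) = -22123*(-39345 + 17842) = -22123*(-21503) = 475710869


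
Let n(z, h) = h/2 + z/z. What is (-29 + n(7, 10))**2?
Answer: 529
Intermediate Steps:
n(z, h) = 1 + h/2 (n(z, h) = h*(1/2) + 1 = h/2 + 1 = 1 + h/2)
(-29 + n(7, 10))**2 = (-29 + (1 + (1/2)*10))**2 = (-29 + (1 + 5))**2 = (-29 + 6)**2 = (-23)**2 = 529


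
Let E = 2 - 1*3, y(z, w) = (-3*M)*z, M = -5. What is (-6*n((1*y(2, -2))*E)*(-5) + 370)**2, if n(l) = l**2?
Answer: 749116900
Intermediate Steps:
y(z, w) = 15*z (y(z, w) = (-3*(-5))*z = 15*z)
E = -1 (E = 2 - 3 = -1)
(-6*n((1*y(2, -2))*E)*(-5) + 370)**2 = (-6*((1*(15*2))*(-1))**2*(-5) + 370)**2 = (-6*((1*30)*(-1))**2*(-5) + 370)**2 = (-6*(30*(-1))**2*(-5) + 370)**2 = (-6*(-30)**2*(-5) + 370)**2 = (-6*900*(-5) + 370)**2 = (-5400*(-5) + 370)**2 = (27000 + 370)**2 = 27370**2 = 749116900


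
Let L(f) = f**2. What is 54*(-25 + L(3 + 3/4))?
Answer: -4725/8 ≈ -590.63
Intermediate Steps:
54*(-25 + L(3 + 3/4)) = 54*(-25 + (3 + 3/4)**2) = 54*(-25 + (15/4)**2) = 54*(-25 + 225/16) = 54*(-175/16) = -4725/8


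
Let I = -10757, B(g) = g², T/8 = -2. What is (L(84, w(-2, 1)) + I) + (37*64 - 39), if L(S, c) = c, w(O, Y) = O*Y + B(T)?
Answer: -8174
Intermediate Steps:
T = -16 (T = 8*(-2) = -16)
w(O, Y) = 256 + O*Y (w(O, Y) = O*Y + (-16)² = O*Y + 256 = 256 + O*Y)
(L(84, w(-2, 1)) + I) + (37*64 - 39) = ((256 - 2*1) - 10757) + (37*64 - 39) = ((256 - 2) - 10757) + (2368 - 39) = (254 - 10757) + 2329 = -10503 + 2329 = -8174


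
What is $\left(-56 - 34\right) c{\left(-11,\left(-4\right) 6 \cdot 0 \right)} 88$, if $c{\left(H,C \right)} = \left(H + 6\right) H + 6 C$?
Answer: $-435600$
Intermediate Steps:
$c{\left(H,C \right)} = 6 C + H \left(6 + H\right)$ ($c{\left(H,C \right)} = \left(6 + H\right) H + 6 C = H \left(6 + H\right) + 6 C = 6 C + H \left(6 + H\right)$)
$\left(-56 - 34\right) c{\left(-11,\left(-4\right) 6 \cdot 0 \right)} 88 = \left(-56 - 34\right) \left(\left(-11\right)^{2} + 6 \left(-4\right) 6 \cdot 0 + 6 \left(-11\right)\right) 88 = \left(-56 - 34\right) \left(121 + 6 \left(\left(-24\right) 0\right) - 66\right) 88 = - 90 \left(121 + 6 \cdot 0 - 66\right) 88 = - 90 \left(121 + 0 - 66\right) 88 = \left(-90\right) 55 \cdot 88 = \left(-4950\right) 88 = -435600$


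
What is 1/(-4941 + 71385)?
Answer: 1/66444 ≈ 1.5050e-5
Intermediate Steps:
1/(-4941 + 71385) = 1/66444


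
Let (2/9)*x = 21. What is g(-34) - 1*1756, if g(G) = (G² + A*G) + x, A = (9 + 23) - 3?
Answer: -2983/2 ≈ -1491.5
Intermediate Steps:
x = 189/2 (x = (9/2)*21 = 189/2 ≈ 94.500)
A = 29 (A = 32 - 3 = 29)
g(G) = 189/2 + G² + 29*G (g(G) = (G² + 29*G) + 189/2 = 189/2 + G² + 29*G)
g(-34) - 1*1756 = (189/2 + (-34)² + 29*(-34)) - 1*1756 = (189/2 + 1156 - 986) - 1756 = 529/2 - 1756 = -2983/2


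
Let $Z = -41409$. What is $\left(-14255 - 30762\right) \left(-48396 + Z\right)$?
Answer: $4042751685$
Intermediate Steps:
$\left(-14255 - 30762\right) \left(-48396 + Z\right) = \left(-14255 - 30762\right) \left(-48396 - 41409\right) = \left(-45017\right) \left(-89805\right) = 4042751685$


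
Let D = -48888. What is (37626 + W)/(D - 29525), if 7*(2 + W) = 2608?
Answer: -265976/548891 ≈ -0.48457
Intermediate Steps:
W = 2594/7 (W = -2 + (⅐)*2608 = -2 + 2608/7 = 2594/7 ≈ 370.57)
(37626 + W)/(D - 29525) = (37626 + 2594/7)/(-48888 - 29525) = (265976/7)/(-78413) = (265976/7)*(-1/78413) = -265976/548891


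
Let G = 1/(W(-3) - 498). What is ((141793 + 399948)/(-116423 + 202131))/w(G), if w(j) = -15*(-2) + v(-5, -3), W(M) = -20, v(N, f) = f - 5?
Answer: 541741/1885576 ≈ 0.28731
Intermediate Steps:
v(N, f) = -5 + f
G = -1/518 (G = 1/(-20 - 498) = 1/(-518) = -1/518 ≈ -0.0019305)
w(j) = 22 (w(j) = -15*(-2) + (-5 - 3) = 30 - 8 = 22)
((141793 + 399948)/(-116423 + 202131))/w(G) = ((141793 + 399948)/(-116423 + 202131))/22 = (541741/85708)*(1/22) = 541741/1885576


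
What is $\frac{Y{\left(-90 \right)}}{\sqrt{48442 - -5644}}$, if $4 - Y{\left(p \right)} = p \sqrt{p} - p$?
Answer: $\frac{\sqrt{54086} \left(-43 + 135 i \sqrt{10}\right)}{27043} \approx -0.36979 + 3.6713 i$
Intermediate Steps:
$Y{\left(p \right)} = 4 + p - p^{\frac{3}{2}}$ ($Y{\left(p \right)} = 4 - \left(p \sqrt{p} - p\right) = 4 - \left(p^{\frac{3}{2}} - p\right) = 4 + p - p^{\frac{3}{2}}$)
$\frac{Y{\left(-90 \right)}}{\sqrt{48442 - -5644}} = \frac{4 - 90 - \left(-90\right)^{\frac{3}{2}}}{\sqrt{48442 - -5644}} = \frac{4 - 90 - - 270 i \sqrt{10}}{\sqrt{48442 + 5644}} = \frac{4 - 90 + 270 i \sqrt{10}}{\sqrt{54086}} = \left(-86 + 270 i \sqrt{10}\right) \frac{\sqrt{54086}}{54086} = \frac{\sqrt{54086} \left(-86 + 270 i \sqrt{10}\right)}{54086}$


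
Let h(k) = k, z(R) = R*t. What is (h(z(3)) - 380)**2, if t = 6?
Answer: 131044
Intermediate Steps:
z(R) = 6*R (z(R) = R*6 = 6*R)
(h(z(3)) - 380)**2 = (6*3 - 380)**2 = (18 - 380)**2 = (-362)**2 = 131044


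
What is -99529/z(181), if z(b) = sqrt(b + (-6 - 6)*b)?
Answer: 99529*I*sqrt(1991)/1991 ≈ 2230.6*I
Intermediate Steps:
z(b) = sqrt(11)*sqrt(-b) (z(b) = sqrt(b - 12*b) = sqrt(-11*b) = sqrt(11)*sqrt(-b))
-99529/z(181) = -99529*(-I*sqrt(1991)/1991) = -(-99529)*I*sqrt(1991)/1991 = 99529*I*sqrt(1991)/1991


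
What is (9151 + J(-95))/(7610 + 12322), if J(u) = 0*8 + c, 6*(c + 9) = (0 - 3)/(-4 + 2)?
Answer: 36569/79728 ≈ 0.45867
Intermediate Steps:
c = -35/4 (c = -9 + ((0 - 3)/(-4 + 2))/6 = -9 + (-3/(-2))/6 = -9 + (-3*(-½))/6 = -9 + (⅙)*(3/2) = -9 + ¼ = -35/4 ≈ -8.7500)
J(u) = -35/4 (J(u) = 0*8 - 35/4 = 0 - 35/4 = -35/4)
(9151 + J(-95))/(7610 + 12322) = (9151 - 35/4)/(7610 + 12322) = (36569/4)/19932 = (36569/4)*(1/19932) = 36569/79728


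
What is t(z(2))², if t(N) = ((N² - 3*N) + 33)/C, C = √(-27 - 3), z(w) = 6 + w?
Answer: -5329/30 ≈ -177.63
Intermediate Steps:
C = I*√30 (C = √(-30) = I*√30 ≈ 5.4772*I)
t(N) = -I*√30*(33 + N² - 3*N)/30 (t(N) = ((N² - 3*N) + 33)/((I*√30)) = (33 + N² - 3*N)*(-I*√30/30) = -I*√30*(33 + N² - 3*N)/30)
t(z(2))² = (I*√30*(-33 - (6 + 2)² + 3*(6 + 2))/30)² = (I*√30*(-33 - 1*8² + 3*8)/30)² = (I*√30*(-33 - 1*64 + 24)/30)² = (I*√30*(-33 - 64 + 24)/30)² = ((1/30)*I*√30*(-73))² = (-73*I*√30/30)² = -5329/30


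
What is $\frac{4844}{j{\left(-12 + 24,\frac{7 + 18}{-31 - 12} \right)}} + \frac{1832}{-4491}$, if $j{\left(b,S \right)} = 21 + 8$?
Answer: $\frac{21701276}{130239} \approx 166.63$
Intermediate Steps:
$j{\left(b,S \right)} = 29$
$\frac{4844}{j{\left(-12 + 24,\frac{7 + 18}{-31 - 12} \right)}} + \frac{1832}{-4491} = \frac{4844}{29} + \frac{1832}{-4491} = 4844 \cdot \frac{1}{29} + 1832 \left(- \frac{1}{4491}\right) = \frac{4844}{29} - \frac{1832}{4491} = \frac{21701276}{130239}$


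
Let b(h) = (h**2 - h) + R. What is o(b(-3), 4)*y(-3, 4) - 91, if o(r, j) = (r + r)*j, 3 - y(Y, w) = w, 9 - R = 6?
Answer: -211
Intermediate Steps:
R = 3 (R = 9 - 1*6 = 9 - 6 = 3)
b(h) = 3 + h**2 - h (b(h) = (h**2 - h) + 3 = 3 + h**2 - h)
y(Y, w) = 3 - w
o(r, j) = 2*j*r (o(r, j) = (2*r)*j = 2*j*r)
o(b(-3), 4)*y(-3, 4) - 91 = (2*4*(3 + (-3)**2 - 1*(-3)))*(3 - 1*4) - 91 = (2*4*(3 + 9 + 3))*(3 - 4) - 91 = (2*4*15)*(-1) - 91 = 120*(-1) - 91 = -120 - 91 = -211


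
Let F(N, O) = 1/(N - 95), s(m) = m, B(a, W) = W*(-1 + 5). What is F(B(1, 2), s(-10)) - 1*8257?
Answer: -718360/87 ≈ -8257.0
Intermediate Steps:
B(a, W) = 4*W (B(a, W) = W*4 = 4*W)
F(N, O) = 1/(-95 + N)
F(B(1, 2), s(-10)) - 1*8257 = 1/(-95 + 4*2) - 1*8257 = 1/(-95 + 8) - 8257 = 1/(-87) - 8257 = -1/87 - 8257 = -718360/87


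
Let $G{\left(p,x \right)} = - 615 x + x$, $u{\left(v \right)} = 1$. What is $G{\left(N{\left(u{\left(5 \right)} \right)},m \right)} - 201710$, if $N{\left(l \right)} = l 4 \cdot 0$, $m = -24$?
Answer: $-186974$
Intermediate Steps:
$N{\left(l \right)} = 0$ ($N{\left(l \right)} = 4 l 0 = 0$)
$G{\left(p,x \right)} = - 614 x$
$G{\left(N{\left(u{\left(5 \right)} \right)},m \right)} - 201710 = \left(-614\right) \left(-24\right) - 201710 = 14736 - 201710 = -186974$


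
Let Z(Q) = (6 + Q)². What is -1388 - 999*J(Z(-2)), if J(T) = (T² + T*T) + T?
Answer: -528860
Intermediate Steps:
J(T) = T + 2*T² (J(T) = (T² + T²) + T = 2*T² + T = T + 2*T²)
-1388 - 999*J(Z(-2)) = -1388 - 999*(6 - 2)²*(1 + 2*(6 - 2)²) = -1388 - 999*4²*(1 + 2*4²) = -1388 - 15984*(1 + 2*16) = -1388 - 15984*(1 + 32) = -1388 - 15984*33 = -1388 - 999*528 = -1388 - 527472 = -528860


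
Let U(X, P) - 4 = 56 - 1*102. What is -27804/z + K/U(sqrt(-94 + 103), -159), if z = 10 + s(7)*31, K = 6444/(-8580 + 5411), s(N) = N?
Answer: -616532334/5035541 ≈ -122.44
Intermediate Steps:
U(X, P) = -42 (U(X, P) = 4 + (56 - 1*102) = 4 + (56 - 102) = 4 - 46 = -42)
K = -6444/3169 (K = 6444/(-3169) = 6444*(-1/3169) = -6444/3169 ≈ -2.0334)
z = 227 (z = 10 + 7*31 = 10 + 217 = 227)
-27804/z + K/U(sqrt(-94 + 103), -159) = -27804/227 - 6444/3169/(-42) = -27804*1/227 - 6444/3169*(-1/42) = -27804/227 + 1074/22183 = -616532334/5035541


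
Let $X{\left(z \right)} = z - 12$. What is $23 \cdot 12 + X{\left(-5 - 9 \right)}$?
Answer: $250$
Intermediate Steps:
$X{\left(z \right)} = -12 + z$
$23 \cdot 12 + X{\left(-5 - 9 \right)} = 23 \cdot 12 - 26 = 276 - 26 = 250$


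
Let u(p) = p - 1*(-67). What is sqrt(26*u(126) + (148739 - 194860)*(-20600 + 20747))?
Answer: I*sqrt(6774769) ≈ 2602.8*I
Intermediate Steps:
u(p) = 67 + p (u(p) = p + 67 = 67 + p)
sqrt(26*u(126) + (148739 - 194860)*(-20600 + 20747)) = sqrt(26*(67 + 126) + (148739 - 194860)*(-20600 + 20747)) = sqrt(26*193 - 46121*147) = sqrt(5018 - 6779787) = sqrt(-6774769) = I*sqrt(6774769)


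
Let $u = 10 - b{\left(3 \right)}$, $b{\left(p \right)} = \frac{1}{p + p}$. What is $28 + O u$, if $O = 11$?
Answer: $\frac{817}{6} \approx 136.17$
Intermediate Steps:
$b{\left(p \right)} = \frac{1}{2 p}$
$u = \frac{59}{6}$ ($u = 10 - \frac{1}{2 \cdot 3} = 10 - \frac{1}{2} \cdot \frac{1}{3} = 10 - \frac{1}{6} = \frac{59}{6} \approx 9.8333$)
$28 + O u = 28 + 11 \cdot \frac{59}{6} = 28 + \frac{649}{6} = \frac{817}{6}$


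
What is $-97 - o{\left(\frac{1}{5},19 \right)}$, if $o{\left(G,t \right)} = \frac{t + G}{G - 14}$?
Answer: $- \frac{2199}{23} \approx -95.609$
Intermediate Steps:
$o{\left(G,t \right)} = \frac{G + t}{-14 + G}$
$-97 - o{\left(\frac{1}{5},19 \right)} = -97 - \frac{\frac{1}{5} + 19}{-14 + \frac{1}{5}} = -97 - \frac{1}{- \frac{69}{5}} \cdot \frac{96}{5} = -97 - \left(- \frac{5}{69}\right) \frac{96}{5} = -97 - - \frac{32}{23} = -97 + \frac{32}{23} = - \frac{2199}{23}$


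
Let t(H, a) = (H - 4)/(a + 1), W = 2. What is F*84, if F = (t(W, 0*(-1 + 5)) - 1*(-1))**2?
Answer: 84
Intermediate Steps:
t(H, a) = (-4 + H)/(1 + a)
F = 1 (F = ((-4 + 2)/(1 + 0*(-1 + 5)) - 1*(-1))**2 = (-2/(1 + 0*4) + 1)**2 = (-2/(1 + 0) + 1)**2 = (-2/1 + 1)**2 = (1*(-2) + 1)**2 = (-2 + 1)**2 = (-1)**2 = 1)
F*84 = 1*84 = 84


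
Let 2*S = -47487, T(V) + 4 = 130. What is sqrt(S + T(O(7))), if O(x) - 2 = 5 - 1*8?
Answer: I*sqrt(94470)/2 ≈ 153.68*I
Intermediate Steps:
O(x) = -1 (O(x) = 2 + (5 - 1*8) = 2 + (5 - 8) = 2 - 3 = -1)
T(V) = 126 (T(V) = -4 + 130 = 126)
S = -47487/2 (S = (1/2)*(-47487) = -47487/2 ≈ -23744.)
sqrt(S + T(O(7))) = sqrt(-47487/2 + 126) = sqrt(-47235/2) = I*sqrt(94470)/2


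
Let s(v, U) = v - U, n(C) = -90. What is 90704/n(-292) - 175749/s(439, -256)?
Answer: -7885669/6255 ≈ -1260.7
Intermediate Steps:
90704/n(-292) - 175749/s(439, -256) = 90704/(-90) - 175749/(439 - 1*(-256)) = 90704*(-1/90) - 175749/(439 + 256) = -45352/45 - 175749/695 = -7885669/6255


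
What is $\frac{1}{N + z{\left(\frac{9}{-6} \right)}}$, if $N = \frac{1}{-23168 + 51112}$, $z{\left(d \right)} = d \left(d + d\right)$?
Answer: $\frac{27944}{125749} \approx 0.22222$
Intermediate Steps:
$z{\left(d \right)} = 2 d^{2}$ ($z{\left(d \right)} = d 2 d = 2 d^{2}$)
$N = \frac{1}{27944} \approx 3.5786 \cdot 10^{-5}$
$\frac{1}{N + z{\left(\frac{9}{-6} \right)}} = \frac{1}{\frac{1}{27944} + 2 \left(\frac{9}{-6}\right)^{2}} = \frac{1}{\frac{1}{27944} + 2 \left(9 \left(- \frac{1}{6}\right)\right)^{2}} = \frac{1}{\frac{1}{27944} + 2 \left(- \frac{3}{2}\right)^{2}} = \frac{1}{\frac{1}{27944} + 2 \cdot \frac{9}{4}} = \frac{1}{\frac{1}{27944} + \frac{9}{2}} = \frac{1}{\frac{125749}{27944}} = \frac{27944}{125749}$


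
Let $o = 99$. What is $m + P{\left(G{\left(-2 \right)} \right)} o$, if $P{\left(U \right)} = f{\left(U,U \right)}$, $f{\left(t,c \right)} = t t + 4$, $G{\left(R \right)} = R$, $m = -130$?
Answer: $662$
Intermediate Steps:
$f{\left(t,c \right)} = 4 + t^{2}$ ($f{\left(t,c \right)} = t^{2} + 4 = 4 + t^{2}$)
$P{\left(U \right)} = 4 + U^{2}$
$m + P{\left(G{\left(-2 \right)} \right)} o = -130 + \left(4 + \left(-2\right)^{2}\right) 99 = -130 + \left(4 + 4\right) 99 = -130 + 8 \cdot 99 = -130 + 792 = 662$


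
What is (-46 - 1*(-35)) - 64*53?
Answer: -3403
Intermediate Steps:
(-46 - 1*(-35)) - 64*53 = (-46 + 35) - 3392 = -11 - 3392 = -3403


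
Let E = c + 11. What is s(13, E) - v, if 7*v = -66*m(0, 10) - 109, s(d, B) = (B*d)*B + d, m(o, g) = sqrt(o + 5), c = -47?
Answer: 118136/7 + 66*sqrt(5)/7 ≈ 16898.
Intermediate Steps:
E = -36 (E = -47 + 11 = -36)
m(o, g) = sqrt(5 + o)
s(d, B) = d + d*B**2 (s(d, B) = d*B**2 + d = d + d*B**2)
v = -109/7 - 66*sqrt(5)/7 (v = (-66*sqrt(5 + 0) - 109)/7 = (-66*sqrt(5) - 109)/7 = (-109 - 66*sqrt(5))/7 = -109/7 - 66*sqrt(5)/7 ≈ -36.654)
s(13, E) - v = 13*(1 + (-36)**2) - (-109/7 - 66*sqrt(5)/7) = 13*(1 + 1296) + (109/7 + 66*sqrt(5)/7) = 13*1297 + (109/7 + 66*sqrt(5)/7) = 16861 + (109/7 + 66*sqrt(5)/7) = 118136/7 + 66*sqrt(5)/7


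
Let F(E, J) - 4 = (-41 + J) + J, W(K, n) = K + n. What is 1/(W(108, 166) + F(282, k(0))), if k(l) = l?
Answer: 1/237 ≈ 0.0042194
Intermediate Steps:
F(E, J) = -37 + 2*J (F(E, J) = 4 + ((-41 + J) + J) = 4 + (-41 + 2*J) = -37 + 2*J)
1/(W(108, 166) + F(282, k(0))) = 1/((108 + 166) + (-37 + 2*0)) = 1/(274 + (-37 + 0)) = 1/(274 - 37) = 1/237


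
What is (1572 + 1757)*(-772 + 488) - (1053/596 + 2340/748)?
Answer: -105371278643/111452 ≈ -9.4544e+5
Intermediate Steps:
(1572 + 1757)*(-772 + 488) - (1053/596 + 2340/748) = 3329*(-284) - (1053*(1/596) + 2340*(1/748)) = -945436 - (1053/596 + 585/187) = -945436 - 1*545571/111452 = -945436 - 545571/111452 = -105371278643/111452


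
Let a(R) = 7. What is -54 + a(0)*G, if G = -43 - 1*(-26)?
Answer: -173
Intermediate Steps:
G = -17 (G = -43 + 26 = -17)
-54 + a(0)*G = -54 + 7*(-17) = -54 - 119 = -173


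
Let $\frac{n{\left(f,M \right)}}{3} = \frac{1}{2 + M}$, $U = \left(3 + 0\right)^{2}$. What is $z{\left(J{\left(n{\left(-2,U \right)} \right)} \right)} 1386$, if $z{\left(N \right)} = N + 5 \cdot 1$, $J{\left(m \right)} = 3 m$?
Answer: $8064$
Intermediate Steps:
$U = 9$ ($U = 3^{2} = 9$)
$n{\left(f,M \right)} = \frac{3}{2 + M}$
$z{\left(N \right)} = 5 + N$ ($z{\left(N \right)} = N + 5 = 5 + N$)
$z{\left(J{\left(n{\left(-2,U \right)} \right)} \right)} 1386 = \left(5 + 3 \frac{3}{2 + 9}\right) 1386 = \left(5 + 3 \cdot \frac{3}{11}\right) 1386 = \left(5 + \frac{9}{11}\right) 1386 = \frac{64}{11} \cdot 1386 = 8064$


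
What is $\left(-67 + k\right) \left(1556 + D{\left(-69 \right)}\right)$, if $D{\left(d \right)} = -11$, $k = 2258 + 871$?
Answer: $4730790$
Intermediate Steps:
$k = 3129$
$\left(-67 + k\right) \left(1556 + D{\left(-69 \right)}\right) = \left(-67 + 3129\right) \left(1556 - 11\right) = 3062 \cdot 1545 = 4730790$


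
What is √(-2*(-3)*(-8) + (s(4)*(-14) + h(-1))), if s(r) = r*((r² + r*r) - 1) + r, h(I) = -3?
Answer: I*√1843 ≈ 42.93*I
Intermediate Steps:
s(r) = r + r*(-1 + 2*r²) (s(r) = r*((r² + r²) - 1) + r = r*(2*r² - 1) + r = r*(-1 + 2*r²) + r = r + r*(-1 + 2*r²))
√(-2*(-3)*(-8) + (s(4)*(-14) + h(-1))) = √(-2*(-3)*(-8) + ((2*4³)*(-14) - 3)) = √(6*(-8) + ((2*64)*(-14) - 3)) = √(-48 + (128*(-14) - 3)) = √(-48 + (-1792 - 3)) = √(-48 - 1795) = √(-1843) = I*√1843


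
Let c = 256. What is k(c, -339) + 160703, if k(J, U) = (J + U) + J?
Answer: 160876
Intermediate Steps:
k(J, U) = U + 2*J
k(c, -339) + 160703 = (-339 + 2*256) + 160703 = (-339 + 512) + 160703 = 173 + 160703 = 160876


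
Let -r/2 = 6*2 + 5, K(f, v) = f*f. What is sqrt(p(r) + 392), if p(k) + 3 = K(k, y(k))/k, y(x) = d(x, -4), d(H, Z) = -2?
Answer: sqrt(355) ≈ 18.841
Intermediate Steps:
y(x) = -2
K(f, v) = f**2
r = -34 (r = -2*(6*2 + 5) = -2*(12 + 5) = -2*17 = -34)
p(k) = -3 + k (p(k) = -3 + k**2/k = -3 + k)
sqrt(p(r) + 392) = sqrt((-3 - 34) + 392) = sqrt(-37 + 392) = sqrt(355)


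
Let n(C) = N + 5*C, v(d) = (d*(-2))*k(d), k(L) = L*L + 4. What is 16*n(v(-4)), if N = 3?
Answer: 12848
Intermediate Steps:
k(L) = 4 + L² (k(L) = L² + 4 = 4 + L²)
v(d) = -2*d*(4 + d²) (v(d) = (d*(-2))*(4 + d²) = (-2*d)*(4 + d²) = -2*d*(4 + d²))
n(C) = 3 + 5*C
16*n(v(-4)) = 16*(3 + 5*(-2*(-4)*(4 + (-4)²))) = 16*(3 + 5*(-2*(-4)*(4 + 16))) = 16*(3 + 5*(-2*(-4)*20)) = 16*(3 + 5*160) = 16*(3 + 800) = 16*803 = 12848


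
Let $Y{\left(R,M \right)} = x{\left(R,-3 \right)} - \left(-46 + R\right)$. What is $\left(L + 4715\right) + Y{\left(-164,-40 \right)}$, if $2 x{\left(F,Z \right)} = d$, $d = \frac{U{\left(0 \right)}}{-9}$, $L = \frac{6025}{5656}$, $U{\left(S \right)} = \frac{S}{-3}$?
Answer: $\frac{27861825}{5656} \approx 4926.1$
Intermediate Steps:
$U{\left(S \right)} = - \frac{S}{3}$ ($U{\left(S \right)} = S \left(- \frac{1}{3}\right) = - \frac{S}{3}$)
$L = \frac{6025}{5656}$ ($L = 6025 \cdot \frac{1}{5656} = \frac{6025}{5656} \approx 1.0652$)
$d = 0$ ($d = \frac{\left(- \frac{1}{3}\right) 0}{-9} = 0 \left(- \frac{1}{9}\right) = 0$)
$x{\left(F,Z \right)} = 0$ ($x{\left(F,Z \right)} = \frac{1}{2} \cdot 0 = 0$)
$Y{\left(R,M \right)} = 46 - R$ ($Y{\left(R,M \right)} = 0 - \left(-46 + R\right) = 46 - R$)
$\left(L + 4715\right) + Y{\left(-164,-40 \right)} = \left(\frac{6025}{5656} + 4715\right) + \left(46 - -164\right) = \frac{26674065}{5656} + \left(46 + 164\right) = \frac{26674065}{5656} + 210 = \frac{27861825}{5656}$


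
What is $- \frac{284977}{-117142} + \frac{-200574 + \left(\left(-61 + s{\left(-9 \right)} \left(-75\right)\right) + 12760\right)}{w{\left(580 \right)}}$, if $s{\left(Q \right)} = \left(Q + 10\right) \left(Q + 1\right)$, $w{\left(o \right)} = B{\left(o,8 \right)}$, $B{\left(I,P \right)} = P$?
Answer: $- \frac{10967744117}{468568} \approx -23407.0$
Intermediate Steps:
$w{\left(o \right)} = 8$
$s{\left(Q \right)} = \left(1 + Q\right) \left(10 + Q\right)$ ($s{\left(Q \right)} = \left(10 + Q\right) \left(1 + Q\right) = \left(1 + Q\right) \left(10 + Q\right)$)
$- \frac{284977}{-117142} + \frac{-200574 + \left(\left(-61 + s{\left(-9 \right)} \left(-75\right)\right) + 12760\right)}{w{\left(580 \right)}} = - \frac{284977}{-117142} + \frac{-200574 + \left(\left(-61 + \left(10 + \left(-9\right)^{2} + 11 \left(-9\right)\right) \left(-75\right)\right) + 12760\right)}{8} = \left(-284977\right) \left(- \frac{1}{117142}\right) + \left(-200574 + \left(\left(-61 + \left(10 + 81 - 99\right) \left(-75\right)\right) + 12760\right)\right) \frac{1}{8} = \frac{284977}{117142} + \left(-200574 + \left(\left(-61 - -600\right) + 12760\right)\right) \frac{1}{8} = \frac{284977}{117142} + \left(-200574 + \left(\left(-61 + 600\right) + 12760\right)\right) \frac{1}{8} = \frac{284977}{117142} + \left(-200574 + \left(539 + 12760\right)\right) \frac{1}{8} = \frac{284977}{117142} + \left(-200574 + 13299\right) \frac{1}{8} = \frac{284977}{117142} - \frac{187275}{8} = - \frac{10967744117}{468568}$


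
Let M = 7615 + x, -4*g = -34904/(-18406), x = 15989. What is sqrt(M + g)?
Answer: sqrt(1999105560547)/9203 ≈ 153.63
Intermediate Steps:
g = -4363/9203 (g = -(-8726)/(-18406) = -(-8726)*(-1)/18406 = -1/4*17452/9203 = -4363/9203 ≈ -0.47408)
M = 23604 (M = 7615 + 15989 = 23604)
sqrt(M + g) = sqrt(23604 - 4363/9203) = sqrt(217223249/9203) = sqrt(1999105560547)/9203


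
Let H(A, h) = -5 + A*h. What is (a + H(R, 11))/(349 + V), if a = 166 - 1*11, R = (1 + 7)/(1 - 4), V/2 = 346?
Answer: 362/3123 ≈ 0.11591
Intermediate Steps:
V = 692 (V = 2*346 = 692)
R = -8/3 (R = 8/(-3) = 8*(-⅓) = -8/3 ≈ -2.6667)
a = 155 (a = 166 - 11 = 155)
(a + H(R, 11))/(349 + V) = (155 + (-5 - 8/3*11))/(349 + 692) = (155 + (-5 - 88/3))/1041 = (155 - 103/3)*(1/1041) = (362/3)*(1/1041) = 362/3123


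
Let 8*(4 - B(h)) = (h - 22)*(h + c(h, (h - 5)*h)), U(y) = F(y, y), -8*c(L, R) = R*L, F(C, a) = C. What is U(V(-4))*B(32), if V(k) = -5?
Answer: -21420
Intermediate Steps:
c(L, R) = -L*R/8 (c(L, R) = -R*L/8 = -L*R/8)
U(y) = y
B(h) = 4 - (-22 + h)*(h - h²*(-5 + h)/8)/8 (B(h) = 4 - (h - 22)*(h - h*(h - 5)*h/8)/8 = 4 - (-22 + h)*(h - h*(-5 + h)*h/8)/8 = 4 - (-22 + h)*(h - h*h*(-5 + h)/8)/8 = 4 - (-22 + h)*(h - h²*(-5 + h)/8)/8)
U(V(-4))*B(32) = -5*(4 - 27/64*32³ + (1/64)*32⁴ + (11/4)*32 + (51/32)*32²) = -5*(4 - 27/64*32768 + (1/64)*1048576 + 88 + (51/32)*1024) = -5*(4 - 13824 + 16384 + 88 + 1632) = -5*4284 = -21420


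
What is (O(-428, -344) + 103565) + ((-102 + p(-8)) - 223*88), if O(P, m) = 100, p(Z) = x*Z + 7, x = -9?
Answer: 84018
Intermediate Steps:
p(Z) = 7 - 9*Z (p(Z) = -9*Z + 7 = 7 - 9*Z)
(O(-428, -344) + 103565) + ((-102 + p(-8)) - 223*88) = (100 + 103565) + ((-102 + (7 - 9*(-8))) - 223*88) = 103665 + ((-102 + (7 + 72)) - 19624) = 103665 + ((-102 + 79) - 19624) = 103665 + (-23 - 19624) = 103665 - 19647 = 84018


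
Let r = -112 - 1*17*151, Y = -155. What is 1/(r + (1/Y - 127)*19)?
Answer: -155/789279 ≈ -0.00019638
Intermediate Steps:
r = -2679 (r = -112 - 17*151 = -112 - 2567 = -2679)
1/(r + (1/Y - 127)*19) = 1/(-2679 + (1/(-155) - 127)*19) = 1/(-2679 + (-1/155 - 127)*19) = 1/(-2679 - 19686/155*19) = 1/(-2679 - 374034/155) = 1/(-789279/155) = -155/789279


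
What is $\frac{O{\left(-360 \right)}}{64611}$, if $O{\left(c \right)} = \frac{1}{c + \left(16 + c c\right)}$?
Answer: $\frac{1}{8351359416} \approx 1.1974 \cdot 10^{-10}$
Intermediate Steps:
$O{\left(c \right)} = \frac{1}{16 + c + c^{2}}$ ($O{\left(c \right)} = \frac{1}{c + \left(16 + c^{2}\right)} = \frac{1}{16 + c + c^{2}}$)
$\frac{O{\left(-360 \right)}}{64611} = \frac{1}{\left(16 - 360 + \left(-360\right)^{2}\right) 64611} = \frac{1}{16 - 360 + 129600} \cdot \frac{1}{64611} = \frac{1}{129256} \cdot \frac{1}{64611} = \frac{1}{8351359416}$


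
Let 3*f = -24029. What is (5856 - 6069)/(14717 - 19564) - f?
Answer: 116469202/14541 ≈ 8009.7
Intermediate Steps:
f = -24029/3 (f = (1/3)*(-24029) = -24029/3 ≈ -8009.7)
(5856 - 6069)/(14717 - 19564) - f = (5856 - 6069)/(14717 - 19564) - 1*(-24029/3) = -213/(-4847) + 24029/3 = -213*(-1/4847) + 24029/3 = 213/4847 + 24029/3 = 116469202/14541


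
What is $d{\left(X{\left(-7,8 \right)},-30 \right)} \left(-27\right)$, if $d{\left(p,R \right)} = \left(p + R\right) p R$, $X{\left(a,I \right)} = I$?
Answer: $-142560$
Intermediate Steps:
$d{\left(p,R \right)} = R p \left(R + p\right)$ ($d{\left(p,R \right)} = \left(R + p\right) p R = p \left(R + p\right) R = R p \left(R + p\right)$)
$d{\left(X{\left(-7,8 \right)},-30 \right)} \left(-27\right) = \left(-30\right) 8 \left(-30 + 8\right) \left(-27\right) = \left(-30\right) 8 \left(-22\right) \left(-27\right) = 5280 \left(-27\right) = -142560$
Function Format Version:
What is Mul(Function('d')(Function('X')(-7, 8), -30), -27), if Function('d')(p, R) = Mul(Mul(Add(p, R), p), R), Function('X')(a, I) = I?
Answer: -142560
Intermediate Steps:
Function('d')(p, R) = Mul(R, p, Add(R, p)) (Function('d')(p, R) = Mul(Mul(Add(R, p), p), R) = Mul(Mul(p, Add(R, p)), R) = Mul(R, p, Add(R, p)))
Mul(Function('d')(Function('X')(-7, 8), -30), -27) = Mul(Mul(-30, 8, Add(-30, 8)), -27) = Mul(Mul(-30, 8, -22), -27) = Mul(5280, -27) = -142560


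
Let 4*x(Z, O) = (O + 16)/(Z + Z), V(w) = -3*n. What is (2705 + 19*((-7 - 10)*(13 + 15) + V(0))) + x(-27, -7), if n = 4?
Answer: -157609/24 ≈ -6567.0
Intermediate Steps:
V(w) = -12 (V(w) = -3*4 = -12)
x(Z, O) = (16 + O)/(8*Z) (x(Z, O) = ((O + 16)/(Z + Z))/4 = ((16 + O)/((2*Z)))/4 = ((16 + O)*(1/(2*Z)))/4 = ((16 + O)/(2*Z))/4 = (16 + O)/(8*Z))
(2705 + 19*((-7 - 10)*(13 + 15) + V(0))) + x(-27, -7) = (2705 + 19*((-7 - 10)*(13 + 15) - 12)) + (⅛)*(16 - 7)/(-27) = (2705 + 19*(-17*28 - 12)) + (⅛)*(-1/27)*9 = (2705 + 19*(-476 - 12)) - 1/24 = (2705 + 19*(-488)) - 1/24 = (2705 - 9272) - 1/24 = -6567 - 1/24 = -157609/24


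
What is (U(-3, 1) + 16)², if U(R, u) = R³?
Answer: 121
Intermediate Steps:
(U(-3, 1) + 16)² = ((-3)³ + 16)² = (-27 + 16)² = (-11)² = 121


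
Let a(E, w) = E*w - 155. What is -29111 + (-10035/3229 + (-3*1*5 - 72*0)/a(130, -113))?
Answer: -279114059239/9586901 ≈ -29114.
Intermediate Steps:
a(E, w) = -155 + E*w
-29111 + (-10035/3229 + (-3*1*5 - 72*0)/a(130, -113)) = -29111 + (-10035/3229 + (-3*1*5 - 72*0)/(-155 + 130*(-113))) = -29111 + (-10035*1/3229 + (-3*5 + 0)/(-155 - 14690)) = -29111 + (-10035/3229 + (-15 + 0)/(-14845)) = -29111 + (-10035/3229 - 15*(-1/14845)) = -29111 + (-10035/3229 + 3/2969) = -29111 - 29784228/9586901 = -279114059239/9586901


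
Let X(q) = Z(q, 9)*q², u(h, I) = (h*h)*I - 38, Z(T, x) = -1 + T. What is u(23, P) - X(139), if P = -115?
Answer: -2727171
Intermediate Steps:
u(h, I) = -38 + I*h² (u(h, I) = h²*I - 38 = I*h² - 38 = -38 + I*h²)
X(q) = q²*(-1 + q) (X(q) = (-1 + q)*q² = q²*(-1 + q))
u(23, P) - X(139) = (-38 - 115*23²) - 139²*(-1 + 139) = (-38 - 115*529) - 19321*138 = (-38 - 60835) - 1*2666298 = -60873 - 2666298 = -2727171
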